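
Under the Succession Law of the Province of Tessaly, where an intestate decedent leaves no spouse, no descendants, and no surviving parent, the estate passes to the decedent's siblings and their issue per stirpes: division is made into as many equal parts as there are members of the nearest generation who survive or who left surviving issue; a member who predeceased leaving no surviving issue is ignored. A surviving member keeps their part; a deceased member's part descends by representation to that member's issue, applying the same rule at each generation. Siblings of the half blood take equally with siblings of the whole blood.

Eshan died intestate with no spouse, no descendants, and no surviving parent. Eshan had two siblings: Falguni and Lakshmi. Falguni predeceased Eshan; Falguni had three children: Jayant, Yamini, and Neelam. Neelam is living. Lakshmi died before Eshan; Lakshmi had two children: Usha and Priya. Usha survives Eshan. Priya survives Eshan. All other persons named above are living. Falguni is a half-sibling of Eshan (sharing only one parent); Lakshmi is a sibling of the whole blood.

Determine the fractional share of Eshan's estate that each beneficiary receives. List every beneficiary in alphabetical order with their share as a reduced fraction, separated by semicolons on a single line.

No spouse, descendants, or parent survives, so the estate passes to Eshan's siblings per stirpes.
Half-blood and whole-blood siblings take equally under the stated rule.
The estate is divided into 2 equal shares of 1/2 among Falguni, Lakshmi.
Falguni predeceased; the 1/2 allotted to Falguni's branch passes to Falguni's issue by representation.
The 1/2 is divided into 3 equal shares of 1/6 among Jayant, Yamini, Neelam.
Jayant is living and takes 1/6.
Yamini is living and takes 1/6.
Neelam is living and takes 1/6.
Lakshmi predeceased; the 1/2 allotted to Lakshmi's branch passes to Lakshmi's issue by representation.
The 1/2 is divided into 2 equal shares of 1/4 among Usha, Priya.
Usha is living and takes 1/4.
Priya is living and takes 1/4.

Jayant 1/6; Neelam 1/6; Priya 1/4; Usha 1/4; Yamini 1/6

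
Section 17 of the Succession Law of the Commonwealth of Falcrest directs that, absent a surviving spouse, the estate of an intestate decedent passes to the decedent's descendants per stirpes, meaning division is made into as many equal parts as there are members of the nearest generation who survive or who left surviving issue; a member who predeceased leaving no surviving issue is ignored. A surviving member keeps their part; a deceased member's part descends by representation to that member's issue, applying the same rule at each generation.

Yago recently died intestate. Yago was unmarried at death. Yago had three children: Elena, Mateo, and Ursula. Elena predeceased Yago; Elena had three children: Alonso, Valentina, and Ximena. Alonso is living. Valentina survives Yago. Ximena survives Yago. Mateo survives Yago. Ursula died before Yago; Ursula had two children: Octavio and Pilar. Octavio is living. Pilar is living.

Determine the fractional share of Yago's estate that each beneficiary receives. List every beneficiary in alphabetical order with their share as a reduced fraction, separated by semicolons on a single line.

There is no surviving spouse, so the entire estate passes to Yago's descendants per stirpes.
The estate is divided into 3 equal shares of 1/3 among Elena, Mateo, Ursula.
Elena predeceased; the 1/3 allotted to Elena's branch passes to Elena's issue by representation.
The 1/3 is divided into 3 equal shares of 1/9 among Alonso, Valentina, Ximena.
Alonso is living and takes 1/9.
Valentina is living and takes 1/9.
Ximena is living and takes 1/9.
Mateo is living and takes 1/3.
Ursula predeceased; the 1/3 allotted to Ursula's branch passes to Ursula's issue by representation.
The 1/3 is divided into 2 equal shares of 1/6 among Octavio, Pilar.
Octavio is living and takes 1/6.
Pilar is living and takes 1/6.

Alonso 1/9; Mateo 1/3; Octavio 1/6; Pilar 1/6; Valentina 1/9; Ximena 1/9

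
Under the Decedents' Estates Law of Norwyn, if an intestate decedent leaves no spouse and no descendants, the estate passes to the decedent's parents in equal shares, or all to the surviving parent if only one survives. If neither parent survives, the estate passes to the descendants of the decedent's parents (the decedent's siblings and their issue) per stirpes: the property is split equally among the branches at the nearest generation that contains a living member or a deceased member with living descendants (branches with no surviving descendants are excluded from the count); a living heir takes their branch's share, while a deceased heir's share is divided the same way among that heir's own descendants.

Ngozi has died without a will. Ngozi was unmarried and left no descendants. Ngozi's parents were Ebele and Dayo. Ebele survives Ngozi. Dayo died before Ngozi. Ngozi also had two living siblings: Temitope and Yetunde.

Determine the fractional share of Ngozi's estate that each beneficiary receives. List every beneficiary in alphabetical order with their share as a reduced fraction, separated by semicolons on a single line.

Ebele 1

Only one parent, Ebele, survives, so Ebele takes the entire estate. The siblings take nothing because a surviving parent has priority.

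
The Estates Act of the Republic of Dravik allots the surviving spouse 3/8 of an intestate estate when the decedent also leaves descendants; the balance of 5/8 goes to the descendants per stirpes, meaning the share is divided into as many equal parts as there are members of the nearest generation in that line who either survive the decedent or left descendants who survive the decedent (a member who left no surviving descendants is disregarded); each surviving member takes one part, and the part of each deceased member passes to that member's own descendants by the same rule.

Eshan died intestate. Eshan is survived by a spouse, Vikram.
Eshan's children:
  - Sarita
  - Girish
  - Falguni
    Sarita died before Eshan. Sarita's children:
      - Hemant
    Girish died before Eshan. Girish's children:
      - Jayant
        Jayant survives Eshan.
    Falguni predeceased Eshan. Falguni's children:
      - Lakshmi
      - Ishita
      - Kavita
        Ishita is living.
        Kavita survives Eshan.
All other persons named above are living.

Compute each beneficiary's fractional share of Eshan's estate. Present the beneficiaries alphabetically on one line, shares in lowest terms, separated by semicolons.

Hemant 5/24; Ishita 5/72; Jayant 5/24; Kavita 5/72; Lakshmi 5/72; Vikram 3/8

Vikram, as surviving spouse, takes 3/8.
The remaining 5/8 passes to Eshan's descendants per stirpes.
The 5/8 is divided into 3 equal shares of 5/24 among Sarita, Girish, Falguni.
Sarita predeceased; the 5/24 allotted to Sarita's branch passes to Sarita's issue by representation.
Hemant is the sole taker at this level and receives the full 5/24.
Girish predeceased; the 5/24 allotted to Girish's branch passes to Girish's issue by representation.
Jayant is the sole taker at this level and receives the full 5/24.
Falguni predeceased; the 5/24 allotted to Falguni's branch passes to Falguni's issue by representation.
The 5/24 is divided into 3 equal shares of 5/72 among Lakshmi, Ishita, Kavita.
Lakshmi is living and takes 5/72.
Ishita is living and takes 5/72.
Kavita is living and takes 5/72.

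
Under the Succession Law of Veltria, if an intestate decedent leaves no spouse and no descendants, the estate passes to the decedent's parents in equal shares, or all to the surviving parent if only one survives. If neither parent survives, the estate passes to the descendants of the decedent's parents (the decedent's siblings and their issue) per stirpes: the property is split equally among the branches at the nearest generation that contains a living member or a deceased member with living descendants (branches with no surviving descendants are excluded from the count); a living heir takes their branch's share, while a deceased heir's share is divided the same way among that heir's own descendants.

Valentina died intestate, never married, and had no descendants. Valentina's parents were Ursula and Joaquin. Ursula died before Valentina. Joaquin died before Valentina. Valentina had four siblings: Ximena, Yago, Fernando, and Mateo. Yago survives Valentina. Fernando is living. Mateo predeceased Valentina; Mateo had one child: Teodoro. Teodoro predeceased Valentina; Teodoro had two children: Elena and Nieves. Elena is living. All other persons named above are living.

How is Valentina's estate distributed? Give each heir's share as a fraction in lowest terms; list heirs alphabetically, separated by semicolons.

Neither parent survives and there are no descendants, so the estate passes to Valentina's siblings and their issue per stirpes.
The estate is divided into 4 equal shares of 1/4 among Ximena, Yago, Fernando, Mateo.
Ximena is living and takes 1/4.
Yago is living and takes 1/4.
Fernando is living and takes 1/4.
Mateo predeceased; the 1/4 allotted to Mateo's branch passes to Mateo's issue by representation.
Teodoro's line is the sole branch at this level, so the full 1/4 passes to Teodoro's issue by representation.
The 1/4 is divided into 2 equal shares of 1/8 among Elena, Nieves.
Elena is living and takes 1/8.
Nieves is living and takes 1/8.

Elena 1/8; Fernando 1/4; Nieves 1/8; Ximena 1/4; Yago 1/4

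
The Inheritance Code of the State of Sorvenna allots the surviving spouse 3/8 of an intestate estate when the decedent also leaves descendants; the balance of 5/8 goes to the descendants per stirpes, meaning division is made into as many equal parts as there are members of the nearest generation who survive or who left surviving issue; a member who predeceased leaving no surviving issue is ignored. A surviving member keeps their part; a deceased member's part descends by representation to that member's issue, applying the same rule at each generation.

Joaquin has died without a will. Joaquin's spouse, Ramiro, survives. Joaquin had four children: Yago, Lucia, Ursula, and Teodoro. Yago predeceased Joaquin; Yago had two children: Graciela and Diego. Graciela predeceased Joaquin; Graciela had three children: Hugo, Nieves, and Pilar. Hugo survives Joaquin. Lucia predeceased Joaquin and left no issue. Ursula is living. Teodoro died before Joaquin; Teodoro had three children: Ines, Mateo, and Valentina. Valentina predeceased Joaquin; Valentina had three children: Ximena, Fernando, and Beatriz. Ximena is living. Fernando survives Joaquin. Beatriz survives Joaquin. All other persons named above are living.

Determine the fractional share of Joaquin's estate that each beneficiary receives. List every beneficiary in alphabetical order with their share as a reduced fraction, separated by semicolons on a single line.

Ramiro, as surviving spouse, takes 3/8.
The remaining 5/8 passes to Joaquin's descendants per stirpes.
Lucia left no surviving issue, so that branch lapses and is disregarded.
The 5/8 is divided into 3 equal shares of 5/24 among Yago, Ursula, Teodoro.
Yago predeceased; the 5/24 allotted to Yago's branch passes to Yago's issue by representation.
The 5/24 is divided into 2 equal shares of 5/48 among Graciela, Diego.
Graciela predeceased; the 5/48 allotted to Graciela's branch passes to Graciela's issue by representation.
The 5/48 is divided into 3 equal shares of 5/144 among Hugo, Nieves, Pilar.
Hugo is living and takes 5/144.
Nieves is living and takes 5/144.
Pilar is living and takes 5/144.
Diego is living and takes 5/48.
Ursula is living and takes 5/24.
Teodoro predeceased; the 5/24 allotted to Teodoro's branch passes to Teodoro's issue by representation.
The 5/24 is divided into 3 equal shares of 5/72 among Ines, Mateo, Valentina.
Ines is living and takes 5/72.
Mateo is living and takes 5/72.
Valentina predeceased; the 5/72 allotted to Valentina's branch passes to Valentina's issue by representation.
The 5/72 is divided into 3 equal shares of 5/216 among Ximena, Fernando, Beatriz.
Ximena is living and takes 5/216.
Fernando is living and takes 5/216.
Beatriz is living and takes 5/216.

Beatriz 5/216; Diego 5/48; Fernando 5/216; Hugo 5/144; Ines 5/72; Mateo 5/72; Nieves 5/144; Pilar 5/144; Ramiro 3/8; Ursula 5/24; Ximena 5/216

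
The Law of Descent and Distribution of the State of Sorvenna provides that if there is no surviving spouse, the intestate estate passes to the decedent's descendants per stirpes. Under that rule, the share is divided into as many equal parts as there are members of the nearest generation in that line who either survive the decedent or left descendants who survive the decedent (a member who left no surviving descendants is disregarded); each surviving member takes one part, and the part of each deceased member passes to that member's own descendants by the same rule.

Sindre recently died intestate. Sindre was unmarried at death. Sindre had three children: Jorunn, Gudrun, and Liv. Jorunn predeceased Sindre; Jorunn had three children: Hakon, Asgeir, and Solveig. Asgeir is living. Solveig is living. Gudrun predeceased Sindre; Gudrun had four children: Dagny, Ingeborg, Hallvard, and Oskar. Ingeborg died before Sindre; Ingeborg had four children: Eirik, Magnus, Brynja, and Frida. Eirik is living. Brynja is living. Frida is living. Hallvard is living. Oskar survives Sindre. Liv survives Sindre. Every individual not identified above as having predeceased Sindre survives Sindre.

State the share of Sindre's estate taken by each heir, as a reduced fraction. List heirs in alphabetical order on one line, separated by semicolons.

There is no surviving spouse, so the entire estate passes to Sindre's descendants per stirpes.
The estate is divided into 3 equal shares of 1/3 among Jorunn, Gudrun, Liv.
Jorunn predeceased; the 1/3 allotted to Jorunn's branch passes to Jorunn's issue by representation.
The 1/3 is divided into 3 equal shares of 1/9 among Hakon, Asgeir, Solveig.
Hakon is living and takes 1/9.
Asgeir is living and takes 1/9.
Solveig is living and takes 1/9.
Gudrun predeceased; the 1/3 allotted to Gudrun's branch passes to Gudrun's issue by representation.
The 1/3 is divided into 4 equal shares of 1/12 among Dagny, Ingeborg, Hallvard, Oskar.
Dagny is living and takes 1/12.
Ingeborg predeceased; the 1/12 allotted to Ingeborg's branch passes to Ingeborg's issue by representation.
The 1/12 is divided into 4 equal shares of 1/48 among Eirik, Magnus, Brynja, Frida.
Eirik is living and takes 1/48.
Magnus is living and takes 1/48.
Brynja is living and takes 1/48.
Frida is living and takes 1/48.
Hallvard is living and takes 1/12.
Oskar is living and takes 1/12.
Liv is living and takes 1/3.

Asgeir 1/9; Brynja 1/48; Dagny 1/12; Eirik 1/48; Frida 1/48; Hakon 1/9; Hallvard 1/12; Liv 1/3; Magnus 1/48; Oskar 1/12; Solveig 1/9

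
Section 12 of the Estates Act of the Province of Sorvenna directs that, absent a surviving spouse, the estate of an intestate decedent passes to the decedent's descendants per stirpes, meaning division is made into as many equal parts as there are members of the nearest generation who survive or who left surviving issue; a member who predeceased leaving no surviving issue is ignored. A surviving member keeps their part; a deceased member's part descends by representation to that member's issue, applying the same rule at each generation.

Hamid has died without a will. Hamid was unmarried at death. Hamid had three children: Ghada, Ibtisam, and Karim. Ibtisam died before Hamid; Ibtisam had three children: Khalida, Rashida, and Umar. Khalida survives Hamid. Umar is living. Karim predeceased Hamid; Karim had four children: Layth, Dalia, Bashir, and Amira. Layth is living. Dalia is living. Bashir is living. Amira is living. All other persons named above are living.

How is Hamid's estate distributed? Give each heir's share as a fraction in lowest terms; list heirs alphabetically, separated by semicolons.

There is no surviving spouse, so the entire estate passes to Hamid's descendants per stirpes.
The estate is divided into 3 equal shares of 1/3 among Ghada, Ibtisam, Karim.
Ghada is living and takes 1/3.
Ibtisam predeceased; the 1/3 allotted to Ibtisam's branch passes to Ibtisam's issue by representation.
The 1/3 is divided into 3 equal shares of 1/9 among Khalida, Rashida, Umar.
Khalida is living and takes 1/9.
Rashida is living and takes 1/9.
Umar is living and takes 1/9.
Karim predeceased; the 1/3 allotted to Karim's branch passes to Karim's issue by representation.
The 1/3 is divided into 4 equal shares of 1/12 among Layth, Dalia, Bashir, Amira.
Layth is living and takes 1/12.
Dalia is living and takes 1/12.
Bashir is living and takes 1/12.
Amira is living and takes 1/12.

Amira 1/12; Bashir 1/12; Dalia 1/12; Ghada 1/3; Khalida 1/9; Layth 1/12; Rashida 1/9; Umar 1/9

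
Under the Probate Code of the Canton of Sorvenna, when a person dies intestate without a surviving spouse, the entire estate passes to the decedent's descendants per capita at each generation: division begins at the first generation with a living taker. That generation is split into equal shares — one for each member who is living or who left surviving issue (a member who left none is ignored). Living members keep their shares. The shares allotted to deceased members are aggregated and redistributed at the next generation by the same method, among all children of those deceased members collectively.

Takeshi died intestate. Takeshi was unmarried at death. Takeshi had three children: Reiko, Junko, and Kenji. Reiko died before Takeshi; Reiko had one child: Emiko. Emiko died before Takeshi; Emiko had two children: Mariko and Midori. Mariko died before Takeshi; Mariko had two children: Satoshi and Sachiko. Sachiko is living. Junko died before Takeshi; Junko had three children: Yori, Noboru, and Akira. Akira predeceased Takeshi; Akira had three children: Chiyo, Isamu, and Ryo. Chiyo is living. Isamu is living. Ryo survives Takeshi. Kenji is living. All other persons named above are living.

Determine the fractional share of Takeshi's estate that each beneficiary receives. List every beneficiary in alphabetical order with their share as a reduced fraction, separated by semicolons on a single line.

Chiyo 1/15; Isamu 1/15; Kenji 1/3; Midori 1/15; Noboru 1/6; Ryo 1/15; Sachiko 1/30; Satoshi 1/30; Yori 1/6

There is no surviving spouse, so the entire estate passes to Takeshi's descendants per capita at each generation.
At generation 1 (Reiko, Junko, Kenji) there are 3 shares of (1)/3 = 1/3 each.
Living: Kenji — each takes 1/3.
Deceased: Reiko and Junko. Their combined 2/3 is pooled and carried to generation 2.
At generation 2 (Emiko, Yori, Noboru, Akira) there are 4 shares of (2/3)/4 = 1/6 each.
Living: Yori and Noboru — each takes 1/6.
Deceased: Emiko and Akira. Their combined 1/3 is pooled and carried to generation 3.
At generation 3 (Mariko, Midori, Chiyo, Isamu, Ryo) there are 5 shares of (1/3)/5 = 1/15 each.
Living: Midori, Chiyo, Isamu, and Ryo — each takes 1/15.
Deceased: Mariko. That 1/15 share is carried to generation 4.
At generation 4 (Satoshi, Sachiko) there are 2 shares of (1/15)/2 = 1/30 each.
Living: Satoshi and Sachiko — each takes 1/30.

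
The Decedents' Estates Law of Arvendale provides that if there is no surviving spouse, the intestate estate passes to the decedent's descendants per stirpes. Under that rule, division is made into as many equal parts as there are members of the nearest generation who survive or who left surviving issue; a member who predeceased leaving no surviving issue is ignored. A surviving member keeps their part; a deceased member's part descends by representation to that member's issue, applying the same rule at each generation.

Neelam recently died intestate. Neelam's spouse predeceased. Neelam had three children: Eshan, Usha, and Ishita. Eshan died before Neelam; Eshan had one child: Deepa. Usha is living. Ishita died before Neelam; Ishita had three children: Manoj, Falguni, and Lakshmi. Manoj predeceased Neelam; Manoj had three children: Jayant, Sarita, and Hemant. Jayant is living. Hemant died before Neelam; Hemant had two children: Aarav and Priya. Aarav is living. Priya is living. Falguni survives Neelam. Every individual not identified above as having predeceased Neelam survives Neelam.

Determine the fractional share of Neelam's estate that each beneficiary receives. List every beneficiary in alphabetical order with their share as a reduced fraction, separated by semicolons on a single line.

Aarav 1/54; Deepa 1/3; Falguni 1/9; Jayant 1/27; Lakshmi 1/9; Priya 1/54; Sarita 1/27; Usha 1/3

There is no surviving spouse, so the entire estate passes to Neelam's descendants per stirpes.
The estate is divided into 3 equal shares of 1/3 among Eshan, Usha, Ishita.
Eshan predeceased; the 1/3 allotted to Eshan's branch passes to Eshan's issue by representation.
Deepa is the sole taker at this level and receives the full 1/3.
Usha is living and takes 1/3.
Ishita predeceased; the 1/3 allotted to Ishita's branch passes to Ishita's issue by representation.
The 1/3 is divided into 3 equal shares of 1/9 among Manoj, Falguni, Lakshmi.
Manoj predeceased; the 1/9 allotted to Manoj's branch passes to Manoj's issue by representation.
The 1/9 is divided into 3 equal shares of 1/27 among Jayant, Sarita, Hemant.
Jayant is living and takes 1/27.
Sarita is living and takes 1/27.
Hemant predeceased; the 1/27 allotted to Hemant's branch passes to Hemant's issue by representation.
The 1/27 is divided into 2 equal shares of 1/54 among Aarav, Priya.
Aarav is living and takes 1/54.
Priya is living and takes 1/54.
Falguni is living and takes 1/9.
Lakshmi is living and takes 1/9.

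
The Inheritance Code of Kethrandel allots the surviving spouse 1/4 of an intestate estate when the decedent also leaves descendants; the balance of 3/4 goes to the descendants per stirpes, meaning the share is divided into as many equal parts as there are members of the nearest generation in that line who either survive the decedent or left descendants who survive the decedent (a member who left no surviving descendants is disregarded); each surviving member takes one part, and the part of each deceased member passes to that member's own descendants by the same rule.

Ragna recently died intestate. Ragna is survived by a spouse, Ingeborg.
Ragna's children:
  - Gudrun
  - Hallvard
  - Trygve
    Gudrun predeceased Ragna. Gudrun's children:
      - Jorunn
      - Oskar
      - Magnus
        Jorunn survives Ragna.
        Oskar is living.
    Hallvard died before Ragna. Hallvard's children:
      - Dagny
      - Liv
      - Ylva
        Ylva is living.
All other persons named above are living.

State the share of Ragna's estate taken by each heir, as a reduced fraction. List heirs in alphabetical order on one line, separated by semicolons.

Ingeborg, as surviving spouse, takes 1/4.
The remaining 3/4 passes to Ragna's descendants per stirpes.
The 3/4 is divided into 3 equal shares of 1/4 among Gudrun, Hallvard, Trygve.
Gudrun predeceased; the 1/4 allotted to Gudrun's branch passes to Gudrun's issue by representation.
The 1/4 is divided into 3 equal shares of 1/12 among Jorunn, Oskar, Magnus.
Jorunn is living and takes 1/12.
Oskar is living and takes 1/12.
Magnus is living and takes 1/12.
Hallvard predeceased; the 1/4 allotted to Hallvard's branch passes to Hallvard's issue by representation.
The 1/4 is divided into 3 equal shares of 1/12 among Dagny, Liv, Ylva.
Dagny is living and takes 1/12.
Liv is living and takes 1/12.
Ylva is living and takes 1/12.
Trygve is living and takes 1/4.

Dagny 1/12; Ingeborg 1/4; Jorunn 1/12; Liv 1/12; Magnus 1/12; Oskar 1/12; Trygve 1/4; Ylva 1/12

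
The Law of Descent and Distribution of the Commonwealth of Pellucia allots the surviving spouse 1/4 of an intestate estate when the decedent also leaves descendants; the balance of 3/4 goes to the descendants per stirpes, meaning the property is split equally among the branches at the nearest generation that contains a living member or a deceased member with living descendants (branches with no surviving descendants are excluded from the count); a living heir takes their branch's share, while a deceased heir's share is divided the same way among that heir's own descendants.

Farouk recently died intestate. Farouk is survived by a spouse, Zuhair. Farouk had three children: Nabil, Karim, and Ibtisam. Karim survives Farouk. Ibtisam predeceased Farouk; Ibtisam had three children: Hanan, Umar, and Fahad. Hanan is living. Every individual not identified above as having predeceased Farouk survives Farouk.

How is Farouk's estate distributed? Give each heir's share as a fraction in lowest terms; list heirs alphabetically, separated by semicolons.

Fahad 1/12; Hanan 1/12; Karim 1/4; Nabil 1/4; Umar 1/12; Zuhair 1/4

Zuhair, as surviving spouse, takes 1/4.
The remaining 3/4 passes to Farouk's descendants per stirpes.
The 3/4 is divided into 3 equal shares of 1/4 among Nabil, Karim, Ibtisam.
Nabil is living and takes 1/4.
Karim is living and takes 1/4.
Ibtisam predeceased; the 1/4 allotted to Ibtisam's branch passes to Ibtisam's issue by representation.
The 1/4 is divided into 3 equal shares of 1/12 among Hanan, Umar, Fahad.
Hanan is living and takes 1/12.
Umar is living and takes 1/12.
Fahad is living and takes 1/12.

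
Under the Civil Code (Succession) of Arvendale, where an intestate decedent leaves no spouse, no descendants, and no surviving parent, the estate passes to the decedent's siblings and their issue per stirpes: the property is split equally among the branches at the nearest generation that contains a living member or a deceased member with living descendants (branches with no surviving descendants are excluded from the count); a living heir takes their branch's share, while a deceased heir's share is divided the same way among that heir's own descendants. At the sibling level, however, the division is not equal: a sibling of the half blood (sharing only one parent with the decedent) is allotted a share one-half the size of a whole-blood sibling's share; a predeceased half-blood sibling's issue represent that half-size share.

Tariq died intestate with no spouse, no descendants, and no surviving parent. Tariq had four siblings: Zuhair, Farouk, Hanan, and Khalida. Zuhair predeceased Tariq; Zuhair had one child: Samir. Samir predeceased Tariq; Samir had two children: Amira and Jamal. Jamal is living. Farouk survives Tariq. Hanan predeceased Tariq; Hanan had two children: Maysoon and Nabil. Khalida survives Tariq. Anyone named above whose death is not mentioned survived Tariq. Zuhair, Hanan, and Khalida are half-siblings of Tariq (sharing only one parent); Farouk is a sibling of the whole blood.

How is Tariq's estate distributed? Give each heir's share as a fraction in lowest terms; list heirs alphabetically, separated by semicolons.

Amira 1/10; Farouk 2/5; Jamal 1/10; Khalida 1/5; Maysoon 1/10; Nabil 1/10

No spouse, descendants, or parent survives, so the estate passes to Tariq's siblings per stirpes.
Half-blood siblings count for one-half the weight of whole-blood siblings at the initial division.
Dividing 1 in proportion to weights (total weight 5/2): Zuhair (weight 1/2) → 1/5; Farouk (weight 1) → 2/5; Hanan (weight 1/2) → 1/5; Khalida (weight 1/2) → 1/5.
Zuhair predeceased; the 1/5 allotted to Zuhair's branch passes to Zuhair's issue by representation.
Samir's line is the sole branch at this level, so the full 1/5 passes to Samir's issue by representation.
The 1/5 is divided into 2 equal shares of 1/10 among Amira, Jamal.
Amira is living and takes 1/10.
Jamal is living and takes 1/10.
Farouk is living and takes 2/5.
Hanan predeceased; the 1/5 allotted to Hanan's branch passes to Hanan's issue by representation.
The 1/5 is divided into 2 equal shares of 1/10 among Maysoon, Nabil.
Maysoon is living and takes 1/10.
Nabil is living and takes 1/10.
Khalida is living and takes 1/5.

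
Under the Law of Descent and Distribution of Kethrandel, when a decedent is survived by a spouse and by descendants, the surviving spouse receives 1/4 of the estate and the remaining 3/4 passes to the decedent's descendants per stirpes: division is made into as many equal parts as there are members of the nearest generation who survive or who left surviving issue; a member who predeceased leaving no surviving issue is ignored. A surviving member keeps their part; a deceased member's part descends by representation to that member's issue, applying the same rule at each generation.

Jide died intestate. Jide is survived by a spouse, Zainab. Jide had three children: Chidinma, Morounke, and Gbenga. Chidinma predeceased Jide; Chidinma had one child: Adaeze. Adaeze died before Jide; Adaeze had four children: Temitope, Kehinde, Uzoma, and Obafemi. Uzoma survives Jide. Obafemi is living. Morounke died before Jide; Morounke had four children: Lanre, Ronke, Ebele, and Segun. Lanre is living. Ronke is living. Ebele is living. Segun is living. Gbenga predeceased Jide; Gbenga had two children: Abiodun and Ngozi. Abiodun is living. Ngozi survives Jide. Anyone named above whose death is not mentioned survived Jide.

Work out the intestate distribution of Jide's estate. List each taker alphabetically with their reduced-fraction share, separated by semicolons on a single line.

Abiodun 1/8; Ebele 1/16; Kehinde 1/16; Lanre 1/16; Ngozi 1/8; Obafemi 1/16; Ronke 1/16; Segun 1/16; Temitope 1/16; Uzoma 1/16; Zainab 1/4

Zainab, as surviving spouse, takes 1/4.
The remaining 3/4 passes to Jide's descendants per stirpes.
The 3/4 is divided into 3 equal shares of 1/4 among Chidinma, Morounke, Gbenga.
Chidinma predeceased; the 1/4 allotted to Chidinma's branch passes to Chidinma's issue by representation.
Adaeze's line is the sole branch at this level, so the full 1/4 passes to Adaeze's issue by representation.
The 1/4 is divided into 4 equal shares of 1/16 among Temitope, Kehinde, Uzoma, Obafemi.
Temitope is living and takes 1/16.
Kehinde is living and takes 1/16.
Uzoma is living and takes 1/16.
Obafemi is living and takes 1/16.
Morounke predeceased; the 1/4 allotted to Morounke's branch passes to Morounke's issue by representation.
The 1/4 is divided into 4 equal shares of 1/16 among Lanre, Ronke, Ebele, Segun.
Lanre is living and takes 1/16.
Ronke is living and takes 1/16.
Ebele is living and takes 1/16.
Segun is living and takes 1/16.
Gbenga predeceased; the 1/4 allotted to Gbenga's branch passes to Gbenga's issue by representation.
The 1/4 is divided into 2 equal shares of 1/8 among Abiodun, Ngozi.
Abiodun is living and takes 1/8.
Ngozi is living and takes 1/8.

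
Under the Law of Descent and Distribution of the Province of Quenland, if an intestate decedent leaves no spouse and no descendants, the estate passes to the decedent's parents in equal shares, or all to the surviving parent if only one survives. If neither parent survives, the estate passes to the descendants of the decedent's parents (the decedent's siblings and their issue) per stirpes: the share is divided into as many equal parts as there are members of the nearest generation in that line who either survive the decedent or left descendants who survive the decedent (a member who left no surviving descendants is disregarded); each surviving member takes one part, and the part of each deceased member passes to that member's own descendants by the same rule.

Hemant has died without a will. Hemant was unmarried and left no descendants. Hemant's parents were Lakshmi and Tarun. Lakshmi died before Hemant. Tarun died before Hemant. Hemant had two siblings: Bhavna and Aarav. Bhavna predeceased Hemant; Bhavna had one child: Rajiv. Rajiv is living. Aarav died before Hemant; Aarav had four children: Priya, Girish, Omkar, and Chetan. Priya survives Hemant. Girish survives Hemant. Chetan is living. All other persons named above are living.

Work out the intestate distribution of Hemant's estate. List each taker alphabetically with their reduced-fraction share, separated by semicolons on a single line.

Chetan 1/8; Girish 1/8; Omkar 1/8; Priya 1/8; Rajiv 1/2

Neither parent survives and there are no descendants, so the estate passes to Hemant's siblings and their issue per stirpes.
The estate is divided into 2 equal shares of 1/2 among Bhavna, Aarav.
Bhavna predeceased; the 1/2 allotted to Bhavna's branch passes to Bhavna's issue by representation.
Rajiv is the sole taker at this level and receives the full 1/2.
Aarav predeceased; the 1/2 allotted to Aarav's branch passes to Aarav's issue by representation.
The 1/2 is divided into 4 equal shares of 1/8 among Priya, Girish, Omkar, Chetan.
Priya is living and takes 1/8.
Girish is living and takes 1/8.
Omkar is living and takes 1/8.
Chetan is living and takes 1/8.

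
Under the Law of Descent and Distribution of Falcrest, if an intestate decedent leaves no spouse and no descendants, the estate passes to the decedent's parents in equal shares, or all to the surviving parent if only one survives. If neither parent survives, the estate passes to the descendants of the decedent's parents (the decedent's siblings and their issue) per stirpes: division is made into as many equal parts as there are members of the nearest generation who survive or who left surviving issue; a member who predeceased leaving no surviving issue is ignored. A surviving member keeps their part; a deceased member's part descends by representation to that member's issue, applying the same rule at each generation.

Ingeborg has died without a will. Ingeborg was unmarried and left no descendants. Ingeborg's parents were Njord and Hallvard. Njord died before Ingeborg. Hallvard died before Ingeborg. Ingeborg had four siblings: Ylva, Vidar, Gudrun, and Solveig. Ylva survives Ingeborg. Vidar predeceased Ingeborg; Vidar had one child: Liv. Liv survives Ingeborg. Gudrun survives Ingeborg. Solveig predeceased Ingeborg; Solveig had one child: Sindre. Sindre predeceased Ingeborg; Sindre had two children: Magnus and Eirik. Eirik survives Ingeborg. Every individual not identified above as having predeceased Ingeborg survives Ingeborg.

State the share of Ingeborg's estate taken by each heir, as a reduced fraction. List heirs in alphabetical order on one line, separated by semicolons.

Eirik 1/8; Gudrun 1/4; Liv 1/4; Magnus 1/8; Ylva 1/4

Neither parent survives and there are no descendants, so the estate passes to Ingeborg's siblings and their issue per stirpes.
The estate is divided into 4 equal shares of 1/4 among Ylva, Vidar, Gudrun, Solveig.
Ylva is living and takes 1/4.
Vidar predeceased; the 1/4 allotted to Vidar's branch passes to Vidar's issue by representation.
Liv is the sole taker at this level and receives the full 1/4.
Gudrun is living and takes 1/4.
Solveig predeceased; the 1/4 allotted to Solveig's branch passes to Solveig's issue by representation.
Sindre's line is the sole branch at this level, so the full 1/4 passes to Sindre's issue by representation.
The 1/4 is divided into 2 equal shares of 1/8 among Magnus, Eirik.
Magnus is living and takes 1/8.
Eirik is living and takes 1/8.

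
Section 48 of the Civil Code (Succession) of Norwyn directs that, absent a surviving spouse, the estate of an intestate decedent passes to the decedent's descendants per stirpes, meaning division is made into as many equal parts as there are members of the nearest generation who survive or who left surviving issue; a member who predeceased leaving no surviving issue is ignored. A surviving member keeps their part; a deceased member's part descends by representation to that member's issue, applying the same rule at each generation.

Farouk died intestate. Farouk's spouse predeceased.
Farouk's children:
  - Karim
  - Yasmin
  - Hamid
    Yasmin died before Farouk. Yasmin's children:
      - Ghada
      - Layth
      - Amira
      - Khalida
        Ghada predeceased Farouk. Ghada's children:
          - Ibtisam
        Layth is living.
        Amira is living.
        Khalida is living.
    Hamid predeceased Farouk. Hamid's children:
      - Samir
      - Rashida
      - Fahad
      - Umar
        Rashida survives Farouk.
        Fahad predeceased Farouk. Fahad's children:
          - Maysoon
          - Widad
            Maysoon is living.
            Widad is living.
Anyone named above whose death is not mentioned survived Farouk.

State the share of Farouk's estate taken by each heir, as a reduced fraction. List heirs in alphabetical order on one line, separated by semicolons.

Amira 1/12; Ibtisam 1/12; Karim 1/3; Khalida 1/12; Layth 1/12; Maysoon 1/24; Rashida 1/12; Samir 1/12; Umar 1/12; Widad 1/24

There is no surviving spouse, so the entire estate passes to Farouk's descendants per stirpes.
The estate is divided into 3 equal shares of 1/3 among Karim, Yasmin, Hamid.
Karim is living and takes 1/3.
Yasmin predeceased; the 1/3 allotted to Yasmin's branch passes to Yasmin's issue by representation.
The 1/3 is divided into 4 equal shares of 1/12 among Ghada, Layth, Amira, Khalida.
Ghada predeceased; the 1/12 allotted to Ghada's branch passes to Ghada's issue by representation.
Ibtisam is the sole taker at this level and receives the full 1/12.
Layth is living and takes 1/12.
Amira is living and takes 1/12.
Khalida is living and takes 1/12.
Hamid predeceased; the 1/3 allotted to Hamid's branch passes to Hamid's issue by representation.
The 1/3 is divided into 4 equal shares of 1/12 among Samir, Rashida, Fahad, Umar.
Samir is living and takes 1/12.
Rashida is living and takes 1/12.
Fahad predeceased; the 1/12 allotted to Fahad's branch passes to Fahad's issue by representation.
The 1/12 is divided into 2 equal shares of 1/24 among Maysoon, Widad.
Maysoon is living and takes 1/24.
Widad is living and takes 1/24.
Umar is living and takes 1/12.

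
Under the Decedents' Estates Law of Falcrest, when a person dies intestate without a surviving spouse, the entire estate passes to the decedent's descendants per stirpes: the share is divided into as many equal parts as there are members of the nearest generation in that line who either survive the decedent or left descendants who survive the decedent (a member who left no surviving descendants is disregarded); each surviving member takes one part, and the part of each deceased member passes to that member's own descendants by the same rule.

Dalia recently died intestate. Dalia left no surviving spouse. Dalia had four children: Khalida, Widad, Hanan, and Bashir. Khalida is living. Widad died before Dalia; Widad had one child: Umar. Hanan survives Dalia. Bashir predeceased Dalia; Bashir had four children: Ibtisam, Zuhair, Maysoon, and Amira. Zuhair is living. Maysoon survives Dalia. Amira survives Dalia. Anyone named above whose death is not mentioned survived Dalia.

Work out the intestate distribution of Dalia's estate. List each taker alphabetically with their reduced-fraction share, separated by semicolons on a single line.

Amira 1/16; Hanan 1/4; Ibtisam 1/16; Khalida 1/4; Maysoon 1/16; Umar 1/4; Zuhair 1/16

There is no surviving spouse, so the entire estate passes to Dalia's descendants per stirpes.
The estate is divided into 4 equal shares of 1/4 among Khalida, Widad, Hanan, Bashir.
Khalida is living and takes 1/4.
Widad predeceased; the 1/4 allotted to Widad's branch passes to Widad's issue by representation.
Umar is the sole taker at this level and receives the full 1/4.
Hanan is living and takes 1/4.
Bashir predeceased; the 1/4 allotted to Bashir's branch passes to Bashir's issue by representation.
The 1/4 is divided into 4 equal shares of 1/16 among Ibtisam, Zuhair, Maysoon, Amira.
Ibtisam is living and takes 1/16.
Zuhair is living and takes 1/16.
Maysoon is living and takes 1/16.
Amira is living and takes 1/16.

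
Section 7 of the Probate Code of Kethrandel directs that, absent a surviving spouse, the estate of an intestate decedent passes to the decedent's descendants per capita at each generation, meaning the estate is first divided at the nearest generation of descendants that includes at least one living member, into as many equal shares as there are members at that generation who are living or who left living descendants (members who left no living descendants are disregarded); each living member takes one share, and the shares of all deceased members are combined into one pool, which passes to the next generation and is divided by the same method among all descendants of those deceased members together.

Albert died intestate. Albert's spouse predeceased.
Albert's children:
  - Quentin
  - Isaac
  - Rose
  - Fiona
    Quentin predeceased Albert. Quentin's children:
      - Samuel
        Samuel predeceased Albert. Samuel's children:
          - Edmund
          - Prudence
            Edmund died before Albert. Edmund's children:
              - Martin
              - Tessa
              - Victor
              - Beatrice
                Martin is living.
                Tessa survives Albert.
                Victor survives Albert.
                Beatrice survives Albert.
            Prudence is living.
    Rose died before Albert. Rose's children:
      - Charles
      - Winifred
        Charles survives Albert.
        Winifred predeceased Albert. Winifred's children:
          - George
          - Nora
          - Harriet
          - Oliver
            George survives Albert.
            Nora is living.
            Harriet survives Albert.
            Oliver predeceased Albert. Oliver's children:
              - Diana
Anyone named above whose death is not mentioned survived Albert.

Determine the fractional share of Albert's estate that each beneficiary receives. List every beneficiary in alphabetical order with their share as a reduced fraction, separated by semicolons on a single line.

Beatrice 1/45; Charles 1/6; Diana 1/45; Fiona 1/4; George 1/18; Harriet 1/18; Isaac 1/4; Martin 1/45; Nora 1/18; Prudence 1/18; Tessa 1/45; Victor 1/45

There is no surviving spouse, so the entire estate passes to Albert's descendants per capita at each generation.
At generation 1 (Quentin, Isaac, Rose, Fiona) there are 4 shares of (1)/4 = 1/4 each.
Living: Isaac and Fiona — each takes 1/4.
Deceased: Quentin and Rose. Their combined 1/2 is pooled and carried to generation 2.
At generation 2 (Samuel, Charles, Winifred) there are 3 shares of (1/2)/3 = 1/6 each.
Living: Charles — each takes 1/6.
Deceased: Samuel and Winifred. Their combined 1/3 is pooled and carried to generation 3.
At generation 3 (Edmund, Prudence, George, Nora, Harriet, Oliver) there are 6 shares of (1/3)/6 = 1/18 each.
Living: Prudence, George, Nora, and Harriet — each takes 1/18.
Deceased: Edmund and Oliver. Their combined 1/9 is pooled and carried to generation 4.
At generation 4 (Martin, Tessa, Victor, Beatrice, Diana) there are 5 shares of (1/9)/5 = 1/45 each.
Living: Martin, Tessa, Victor, Beatrice, and Diana — each takes 1/45.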